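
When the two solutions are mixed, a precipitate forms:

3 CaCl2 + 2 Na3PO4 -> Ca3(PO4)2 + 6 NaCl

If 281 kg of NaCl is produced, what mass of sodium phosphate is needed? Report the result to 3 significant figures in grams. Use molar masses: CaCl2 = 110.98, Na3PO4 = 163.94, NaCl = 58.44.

263000 g

Convert: 281 kg = 281000 g.
n(NaCl) = 281000 g / 58.44 g/mol = 4808 mol.
From the equation the NaCl:Na3PO4 mole ratio is 6:2, so n(Na3PO4) = 4808 × 2/6 = 1603 mol.
Mass of Na3PO4 = 1603 mol × 163.94 g/mol = 262800 g.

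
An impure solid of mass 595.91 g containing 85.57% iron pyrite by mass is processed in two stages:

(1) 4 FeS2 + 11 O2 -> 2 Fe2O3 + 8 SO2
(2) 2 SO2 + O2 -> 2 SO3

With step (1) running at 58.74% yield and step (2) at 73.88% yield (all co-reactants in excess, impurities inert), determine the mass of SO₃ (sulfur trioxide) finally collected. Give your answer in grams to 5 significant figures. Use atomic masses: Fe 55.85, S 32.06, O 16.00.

295.35 g

Pure FeS2 = 595.91 × 0.8557 = 509.920 g.
M(FeS2) = 55.85 + 2(32.06) = 119.97 g/mol.
M(SO3) = 32.06 + 3(16.00) = 80.06 g/mol.
n(FeS2) = 509.920 / 119.97 = 4.25040 mol.
Step 1 (FeS2:SO2 = 4:8): theoretical n(SO2) = 8.50079 mol; at 58.74% yield, n(SO2) = 4.99337 mol.
Step 2 (SO2:SO3 = 2:2): theoretical n(SO3) = 4.99337 mol, so theoretical mass = 4.99337 × 80.06 = 399.769 g.
At 73.88% yield, actual mass of SO3 = 399.769 × 0.7388 = 295.349 g.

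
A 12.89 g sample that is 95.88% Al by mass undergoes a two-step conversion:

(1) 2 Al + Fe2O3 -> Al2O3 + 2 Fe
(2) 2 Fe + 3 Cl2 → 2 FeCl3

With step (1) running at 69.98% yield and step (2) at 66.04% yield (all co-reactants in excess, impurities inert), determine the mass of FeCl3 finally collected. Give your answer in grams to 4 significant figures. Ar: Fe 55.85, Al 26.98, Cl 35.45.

Pure Al = 12.89 × 0.9588 = 12.359 g.
M(Al) = 26.98 g/mol.
M(FeCl3) = 55.85 + 3(35.45) = 162.20 g/mol.
n(Al) = 12.359 / 26.98 = 0.45808 mol.
Step 1 (Al:Fe = 2:2): theoretical n(Fe) = 0.45808 mol; at 69.98% yield, n(Fe) = 0.32056 mol.
Step 2 (Fe:FeCl3 = 2:2): theoretical n(FeCl3) = 0.32056 mol, so theoretical mass = 0.32056 × 162.20 = 51.995 g.
At 66.04% yield, actual mass of FeCl3 = 51.995 × 0.6604 = 34.338 g.

34.34 g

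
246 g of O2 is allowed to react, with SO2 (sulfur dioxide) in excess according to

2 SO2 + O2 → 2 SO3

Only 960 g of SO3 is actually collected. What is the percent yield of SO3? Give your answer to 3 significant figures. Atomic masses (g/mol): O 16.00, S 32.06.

M(O2) = 2(16.00) = 32.00 g/mol.
M(SO3) = 32.06 + 3(16.00) = 80.06 g/mol.
n(O2) = 246.0 g / 32.00 g/mol = 7.688 mol.
From the equation the O2:SO3 mole ratio is 1:2, so n(SO3) = 7.688 × 2/1 = 15.38 mol.
Mass of SO3 = 15.38 mol × 80.06 g/mol = 1231 g.
This is the theoretical yield. Percent yield = 960 g / 1231 g × 100% = 77.99%.

78.0 %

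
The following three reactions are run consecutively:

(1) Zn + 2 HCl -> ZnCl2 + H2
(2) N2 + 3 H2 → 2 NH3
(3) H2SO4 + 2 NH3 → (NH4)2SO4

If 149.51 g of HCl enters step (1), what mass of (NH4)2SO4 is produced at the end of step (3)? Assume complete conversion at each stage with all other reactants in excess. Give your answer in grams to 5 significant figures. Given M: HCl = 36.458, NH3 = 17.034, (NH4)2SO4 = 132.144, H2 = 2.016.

90.318 g

n(HCl) = 149.51 / 36.458 = 4.10088 mol.
Reaction (1): HCl→H2 ratio 2:1 ⇒ n(H2) = 2.05044 mol.
Reaction (2): H2→NH3 ratio 3:2 ⇒ n(NH3) = 1.36696 mol.
Reaction (3): NH3→(NH4)2SO4 ratio 2:1 ⇒ n((NH4)2SO4) = 0.683481 mol.
Mass of (NH4)2SO4 = 0.683481 × 132.144 = 90.3179 g.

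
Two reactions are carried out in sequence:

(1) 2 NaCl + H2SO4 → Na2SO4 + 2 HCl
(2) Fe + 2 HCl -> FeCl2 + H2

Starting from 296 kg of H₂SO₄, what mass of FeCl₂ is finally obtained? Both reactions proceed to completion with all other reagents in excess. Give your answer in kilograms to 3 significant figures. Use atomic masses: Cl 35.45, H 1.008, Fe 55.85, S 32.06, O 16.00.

M(H2SO4) = 2(1.008) + 32.06 + 4(16.00) = 98.076 g/mol.
M(FeCl2) = 55.85 + 2(35.45) = 126.75 g/mol.
296 kg = 296000 g.
n(H2SO4) = 296000 / 98.076 = 3018 mol.
Step 1 gives a 1:2 ratio of H2SO4 to HCl, so n(HCl) = 6036 mol.
In step 2 the HCl:FeCl2 ratio is 2:1, so n(FeCl2) = 3018 mol.
Mass of FeCl2 = 3018 × 126.75 = 382500 g = 383 kg.

383 kg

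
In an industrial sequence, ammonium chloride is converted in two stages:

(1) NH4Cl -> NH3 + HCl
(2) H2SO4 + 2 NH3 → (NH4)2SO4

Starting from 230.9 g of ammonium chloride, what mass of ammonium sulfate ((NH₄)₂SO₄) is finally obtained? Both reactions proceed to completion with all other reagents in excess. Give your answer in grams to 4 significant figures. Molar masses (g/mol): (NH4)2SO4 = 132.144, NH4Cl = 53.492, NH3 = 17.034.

n(NH4Cl) = 230.90 / 53.492 = 4.3165 mol.
Step 1 gives a 1:1 ratio of NH4Cl to NH3, so n(NH3) = 4.3165 mol.
In step 2 the NH3:(NH4)2SO4 ratio is 2:1, so n((NH4)2SO4) = 2.1583 mol.
Mass of (NH4)2SO4 = 2.1583 × 132.144 = 285.20 g.

285.2 g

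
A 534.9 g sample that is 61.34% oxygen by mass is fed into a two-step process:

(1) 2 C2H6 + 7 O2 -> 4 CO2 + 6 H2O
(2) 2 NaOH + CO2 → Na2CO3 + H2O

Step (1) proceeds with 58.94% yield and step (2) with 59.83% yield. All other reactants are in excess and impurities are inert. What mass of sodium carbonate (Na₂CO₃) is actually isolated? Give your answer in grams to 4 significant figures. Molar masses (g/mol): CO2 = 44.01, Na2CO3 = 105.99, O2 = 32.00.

219.0 g

Pure O2 = 534.9 × 0.6134 = 328.11 g.
n(O2) = 328.11 / 32.00 = 10.253 mol.
Step 1 (O2:CO2 = 7:4): theoretical n(CO2) = 5.8591 mol; at 58.94% yield, n(CO2) = 3.4533 mol.
Step 2 (CO2:Na2CO3 = 1:1): theoretical n(Na2CO3) = 3.4533 mol, so theoretical mass = 3.4533 × 105.99 = 366.02 g.
At 59.83% yield, actual mass of Na2CO3 = 366.02 × 0.5983 = 218.99 g.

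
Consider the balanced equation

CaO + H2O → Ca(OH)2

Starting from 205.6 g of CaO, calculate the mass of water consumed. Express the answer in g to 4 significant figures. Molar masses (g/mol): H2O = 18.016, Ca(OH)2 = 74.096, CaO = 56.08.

n(CaO) = 205.60 g / 56.08 g/mol = 3.6662 mol.
From the equation the CaO:H2O mole ratio is 1:1, so n(H2O) = 3.6662 × 1/1 = 3.6662 mol.
Mass of H2O = 3.6662 mol × 18.016 g/mol = 66.050 g.

66.05 g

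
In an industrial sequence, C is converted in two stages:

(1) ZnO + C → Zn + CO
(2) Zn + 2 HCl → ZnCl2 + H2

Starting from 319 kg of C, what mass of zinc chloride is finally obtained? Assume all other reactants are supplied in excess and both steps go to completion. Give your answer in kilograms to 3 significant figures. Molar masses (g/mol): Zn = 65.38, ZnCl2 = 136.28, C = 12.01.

319 kg = 319000 g.
n(C) = 319000 / 12.01 = 26560 mol.
Step 1 gives a 1:1 ratio of C to Zn, so n(Zn) = 26560 mol.
In step 2 the Zn:ZnCl2 ratio is 1:1, so n(ZnCl2) = 26560 mol.
Mass of ZnCl2 = 26560 × 136.28 = 3.620 × 10^6 g = 3620 kg.

3620 kg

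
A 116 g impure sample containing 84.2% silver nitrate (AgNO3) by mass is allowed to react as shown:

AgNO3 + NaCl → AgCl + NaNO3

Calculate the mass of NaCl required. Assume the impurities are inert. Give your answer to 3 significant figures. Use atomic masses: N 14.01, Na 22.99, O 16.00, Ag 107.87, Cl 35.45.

33.6 g

Mass of pure AgNO3 = 116 g × 0.842 = 97.67 g.
M(AgNO3) = 107.87 + 14.01 + 3(16.00) = 169.88 g/mol.
M(NaCl) = 22.99 + 35.45 = 58.44 g/mol.
n(AgNO3) = 97.67 g / 169.88 g/mol = 0.5749 mol.
From the equation the AgNO3:NaCl mole ratio is 1:1, so n(NaCl) = 0.5749 × 1/1 = 0.5749 mol.
Mass of NaCl = 0.5749 mol × 58.44 g/mol = 33.60 g.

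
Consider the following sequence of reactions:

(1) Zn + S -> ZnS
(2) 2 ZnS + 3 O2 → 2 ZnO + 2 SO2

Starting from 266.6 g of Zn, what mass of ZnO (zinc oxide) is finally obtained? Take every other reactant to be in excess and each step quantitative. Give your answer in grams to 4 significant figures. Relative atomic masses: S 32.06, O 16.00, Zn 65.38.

331.8 g

M(Zn) = 65.38 g/mol.
M(ZnO) = 65.38 + 16.00 = 81.38 g/mol.
n(Zn) = 266.60 / 65.38 = 4.0777 mol.
Step 1 gives a 1:1 ratio of Zn to ZnS, so n(ZnS) = 4.0777 mol.
In step 2 the ZnS:ZnO ratio is 2:2, so n(ZnO) = 4.0777 mol.
Mass of ZnO = 4.0777 × 81.38 = 331.84 g.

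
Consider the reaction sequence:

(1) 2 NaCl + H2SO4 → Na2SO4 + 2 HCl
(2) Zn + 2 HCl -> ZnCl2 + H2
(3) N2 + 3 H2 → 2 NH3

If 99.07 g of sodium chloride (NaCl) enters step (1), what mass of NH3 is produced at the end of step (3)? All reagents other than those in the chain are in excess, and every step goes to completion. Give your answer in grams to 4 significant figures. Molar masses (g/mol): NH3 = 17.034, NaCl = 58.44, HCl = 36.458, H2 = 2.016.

n(NaCl) = 99.07 / 58.44 = 1.6952 mol.
Reaction (1): NaCl→HCl ratio 2:2 ⇒ n(HCl) = 1.6952 mol.
Reaction (2): HCl→H2 ratio 2:1 ⇒ n(H2) = 0.84762 mol.
Reaction (3): H2→NH3 ratio 3:2 ⇒ n(NH3) = 0.56508 mol.
Mass of NH3 = 0.56508 × 17.034 = 9.6256 g.

9.626 g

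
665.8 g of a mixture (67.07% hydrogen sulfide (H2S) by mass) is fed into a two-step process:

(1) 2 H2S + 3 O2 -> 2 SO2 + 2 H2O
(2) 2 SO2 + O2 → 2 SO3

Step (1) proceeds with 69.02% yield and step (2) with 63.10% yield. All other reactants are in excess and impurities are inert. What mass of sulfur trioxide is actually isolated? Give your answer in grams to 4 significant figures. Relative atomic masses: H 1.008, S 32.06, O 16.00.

456.9 g

Pure H2S = 665.8 × 0.6707 = 446.55 g.
M(H2S) = 2(1.008) + 32.06 = 34.076 g/mol.
M(SO3) = 32.06 + 3(16.00) = 80.06 g/mol.
n(H2S) = 446.55 / 34.076 = 13.105 mol.
Step 1 (H2S:SO2 = 2:2): theoretical n(SO2) = 13.105 mol; at 69.02% yield, n(SO2) = 9.0448 mol.
Step 2 (SO2:SO3 = 2:2): theoretical n(SO3) = 9.0448 mol, so theoretical mass = 9.0448 × 80.06 = 724.13 g.
At 63.10% yield, actual mass of SO3 = 724.13 × 0.6310 = 456.92 g.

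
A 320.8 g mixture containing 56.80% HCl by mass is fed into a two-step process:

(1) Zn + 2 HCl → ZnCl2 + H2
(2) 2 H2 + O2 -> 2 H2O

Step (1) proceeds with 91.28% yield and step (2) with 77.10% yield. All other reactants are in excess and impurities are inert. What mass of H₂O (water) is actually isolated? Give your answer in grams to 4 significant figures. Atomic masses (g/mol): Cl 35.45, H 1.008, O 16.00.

31.68 g

Pure HCl = 320.8 × 0.5680 = 182.21 g.
M(HCl) = 1.008 + 35.45 = 36.458 g/mol.
M(H2O) = 2(1.008) + 16.00 = 18.016 g/mol.
n(HCl) = 182.21 / 36.458 = 4.9979 mol.
Step 1 (HCl:H2 = 2:1): theoretical n(H2) = 2.4990 mol; at 91.28% yield, n(H2) = 2.2811 mol.
Step 2 (H2:H2O = 2:2): theoretical n(H2O) = 2.2811 mol, so theoretical mass = 2.2811 × 18.016 = 41.095 g.
At 77.10% yield, actual mass of H2O = 41.095 × 0.7710 = 31.685 g.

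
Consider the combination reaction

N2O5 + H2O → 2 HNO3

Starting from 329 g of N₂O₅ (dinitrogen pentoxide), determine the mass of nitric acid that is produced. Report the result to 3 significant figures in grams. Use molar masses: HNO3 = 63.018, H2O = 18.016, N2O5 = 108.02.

384 g

n(N2O5) = 329.0 g / 108.02 g/mol = 3.046 mol.
From the equation the N2O5:HNO3 mole ratio is 1:2, so n(HNO3) = 3.046 × 2/1 = 6.091 mol.
Mass of HNO3 = 6.091 mol × 63.018 g/mol = 383.9 g.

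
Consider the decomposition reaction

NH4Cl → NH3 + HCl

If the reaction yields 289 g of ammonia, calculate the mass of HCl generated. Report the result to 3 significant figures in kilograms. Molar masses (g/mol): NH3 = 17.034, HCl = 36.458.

0.619 kg

n(NH3) = 289.0 g / 17.034 g/mol = 16.97 mol.
From the equation the NH3:HCl mole ratio is 1:1, so n(HCl) = 16.97 × 1/1 = 16.97 mol.
Mass of HCl = 16.97 mol × 36.458 g/mol = 618.5 g.
Converting to kg: 618.5 g = 0.619 kg.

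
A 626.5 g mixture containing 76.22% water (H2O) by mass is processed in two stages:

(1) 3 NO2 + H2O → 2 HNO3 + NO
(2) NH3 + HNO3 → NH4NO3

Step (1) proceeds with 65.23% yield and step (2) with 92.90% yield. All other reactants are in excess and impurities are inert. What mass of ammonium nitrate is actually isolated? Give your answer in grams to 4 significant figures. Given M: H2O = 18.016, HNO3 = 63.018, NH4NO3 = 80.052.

Pure H2O = 626.5 × 0.7622 = 477.52 g.
n(H2O) = 477.52 / 18.016 = 26.505 mol.
Step 1 (H2O:HNO3 = 1:2): theoretical n(HNO3) = 53.010 mol; at 65.23% yield, n(HNO3) = 34.579 mol.
Step 2 (HNO3:NH4NO3 = 1:1): theoretical n(NH4NO3) = 34.579 mol, so theoretical mass = 34.579 × 80.052 = 2768.1 g.
At 92.90% yield, actual mass of NH4NO3 = 2768.1 × 0.9290 = 2571.6 g.

2572 g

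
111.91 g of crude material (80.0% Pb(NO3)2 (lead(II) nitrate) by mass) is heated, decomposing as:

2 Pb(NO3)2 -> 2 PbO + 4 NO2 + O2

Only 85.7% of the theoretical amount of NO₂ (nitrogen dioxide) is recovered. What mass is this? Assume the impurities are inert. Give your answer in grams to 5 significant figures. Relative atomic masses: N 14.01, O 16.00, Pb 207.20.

21.316 g

Pure Pb(NO3)2 available = 111.91 g × 0.800 = 89.5280 g.
M(Pb(NO3)2) = 207.20 + 2(14.01) + 6(16.00) = 331.22 g/mol.
M(NO2) = 14.01 + 2(16.00) = 46.01 g/mol.
n(Pb(NO3)2) = 89.5280 g / 331.22 g/mol = 0.270298 mol.
From the equation the Pb(NO3)2:NO2 mole ratio is 2:4, so n(NO2) = 0.270298 × 4/2 = 0.540595 mol.
Mass of NO2 = 0.540595 mol × 46.01 g/mol = 24.8728 g.
Actual mass collected = 24.8728 g × 0.857 = 21.3160 g.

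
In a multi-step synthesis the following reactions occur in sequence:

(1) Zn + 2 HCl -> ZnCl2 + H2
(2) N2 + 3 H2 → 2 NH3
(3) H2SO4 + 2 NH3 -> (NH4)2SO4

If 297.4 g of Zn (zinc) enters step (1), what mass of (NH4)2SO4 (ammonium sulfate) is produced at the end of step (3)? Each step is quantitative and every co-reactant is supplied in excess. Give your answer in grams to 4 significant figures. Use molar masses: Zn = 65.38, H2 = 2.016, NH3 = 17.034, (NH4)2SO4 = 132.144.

n(Zn) = 297.4 / 65.38 = 4.5488 mol.
Reaction (1): Zn→H2 ratio 1:1 ⇒ n(H2) = 4.5488 mol.
Reaction (2): H2→NH3 ratio 3:2 ⇒ n(NH3) = 3.0325 mol.
Reaction (3): NH3→(NH4)2SO4 ratio 2:1 ⇒ n((NH4)2SO4) = 1.5163 mol.
Mass of (NH4)2SO4 = 1.5163 × 132.144 = 200.37 g.

200.4 g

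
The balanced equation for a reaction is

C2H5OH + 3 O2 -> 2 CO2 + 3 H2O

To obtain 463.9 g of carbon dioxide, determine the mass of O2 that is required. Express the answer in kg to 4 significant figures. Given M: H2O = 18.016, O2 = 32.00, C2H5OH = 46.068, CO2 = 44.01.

0.5060 kg

n(CO2) = 463.90 g / 44.01 g/mol = 10.541 mol.
From the equation the CO2:O2 mole ratio is 2:3, so n(O2) = 10.541 × 3/2 = 15.811 mol.
Mass of O2 = 15.811 mol × 32.00 g/mol = 505.96 g.
Converting to kg: 505.96 g = 0.5060 kg.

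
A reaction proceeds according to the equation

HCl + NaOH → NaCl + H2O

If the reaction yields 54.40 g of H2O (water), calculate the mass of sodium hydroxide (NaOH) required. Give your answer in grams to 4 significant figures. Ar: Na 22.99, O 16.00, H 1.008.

M(H2O) = 2(1.008) + 16.00 = 18.016 g/mol.
M(NaOH) = 22.99 + 16.00 + 1.008 = 39.998 g/mol.
n(H2O) = 54.400 g / 18.016 g/mol = 3.0195 mol.
From the equation the H2O:NaOH mole ratio is 1:1, so n(NaOH) = 3.0195 × 1/1 = 3.0195 mol.
Mass of NaOH = 3.0195 mol × 39.998 g/mol = 120.78 g.

120.8 g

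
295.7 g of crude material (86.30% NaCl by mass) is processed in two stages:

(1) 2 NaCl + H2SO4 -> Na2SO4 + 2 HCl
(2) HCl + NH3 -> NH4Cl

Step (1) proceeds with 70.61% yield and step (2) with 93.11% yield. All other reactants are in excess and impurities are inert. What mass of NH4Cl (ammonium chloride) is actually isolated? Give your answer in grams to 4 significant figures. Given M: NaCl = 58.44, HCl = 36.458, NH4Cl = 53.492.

153.6 g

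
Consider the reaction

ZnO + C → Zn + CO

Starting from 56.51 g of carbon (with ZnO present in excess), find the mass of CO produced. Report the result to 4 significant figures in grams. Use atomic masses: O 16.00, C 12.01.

M(C) = 12.01 g/mol.
M(CO) = 12.01 + 16.00 = 28.01 g/mol.
n(C) = 56.510 g / 12.01 g/mol = 4.7052 mol.
From the equation the C:CO mole ratio is 1:1, so n(CO) = 4.7052 × 1/1 = 4.7052 mol.
Mass of CO = 4.7052 mol × 28.01 g/mol = 131.79 g.

131.8 g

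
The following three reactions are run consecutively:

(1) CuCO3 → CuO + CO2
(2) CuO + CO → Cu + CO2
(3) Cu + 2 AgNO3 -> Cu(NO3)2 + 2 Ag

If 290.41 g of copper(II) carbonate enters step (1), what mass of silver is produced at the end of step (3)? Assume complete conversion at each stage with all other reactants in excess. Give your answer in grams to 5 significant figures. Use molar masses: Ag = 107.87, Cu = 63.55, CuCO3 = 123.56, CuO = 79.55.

507.07 g

n(CuCO3) = 290.41 / 123.56 = 2.35036 mol.
Reaction (1): CuCO3→CuO ratio 1:1 ⇒ n(CuO) = 2.35036 mol.
Reaction (2): CuO→Cu ratio 1:1 ⇒ n(Cu) = 2.35036 mol.
Reaction (3): Cu→Ag ratio 1:2 ⇒ n(Ag) = 4.70071 mol.
Mass of Ag = 4.70071 × 107.87 = 507.066 g.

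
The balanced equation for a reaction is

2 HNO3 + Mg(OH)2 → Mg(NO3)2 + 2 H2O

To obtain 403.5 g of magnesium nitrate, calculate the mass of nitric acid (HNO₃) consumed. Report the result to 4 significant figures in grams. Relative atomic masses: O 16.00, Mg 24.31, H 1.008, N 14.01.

342.9 g

M(Mg(NO3)2) = 24.31 + 2(14.01) + 6(16.00) = 148.33 g/mol.
M(HNO3) = 1.008 + 14.01 + 3(16.00) = 63.018 g/mol.
n(Mg(NO3)2) = 403.50 g / 148.33 g/mol = 2.7203 mol.
From the equation the Mg(NO3)2:HNO3 mole ratio is 1:2, so n(HNO3) = 2.7203 × 2/1 = 5.4406 mol.
Mass of HNO3 = 5.4406 mol × 63.018 g/mol = 342.85 g.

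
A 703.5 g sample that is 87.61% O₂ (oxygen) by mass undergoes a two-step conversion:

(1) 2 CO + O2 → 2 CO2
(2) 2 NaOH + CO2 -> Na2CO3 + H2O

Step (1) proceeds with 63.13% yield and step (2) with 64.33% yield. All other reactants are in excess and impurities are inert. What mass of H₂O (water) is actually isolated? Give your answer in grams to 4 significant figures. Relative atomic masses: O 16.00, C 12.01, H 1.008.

281.8 g

Pure O2 = 703.5 × 0.8761 = 616.34 g.
M(O2) = 2(16.00) = 32.00 g/mol.
M(H2O) = 2(1.008) + 16.00 = 18.016 g/mol.
n(O2) = 616.34 / 32.00 = 19.261 mol.
Step 1 (O2:CO2 = 1:2): theoretical n(CO2) = 38.521 mol; at 63.13% yield, n(CO2) = 24.318 mol.
Step 2 (CO2:H2O = 1:1): theoretical n(H2O) = 24.318 mol, so theoretical mass = 24.318 × 18.016 = 438.12 g.
At 64.33% yield, actual mass of H2O = 438.12 × 0.6433 = 281.84 g.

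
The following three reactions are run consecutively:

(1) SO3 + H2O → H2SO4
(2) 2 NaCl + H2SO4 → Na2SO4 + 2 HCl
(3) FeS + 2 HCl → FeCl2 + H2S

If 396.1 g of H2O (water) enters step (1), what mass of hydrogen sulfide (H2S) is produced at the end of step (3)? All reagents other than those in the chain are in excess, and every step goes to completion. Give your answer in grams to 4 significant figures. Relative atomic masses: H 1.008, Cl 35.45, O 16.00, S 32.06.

M(H2O) = 2(1.008) + 16.00 = 18.016 g/mol.
M(H2S) = 2(1.008) + 32.06 = 34.076 g/mol.
n(H2O) = 396.1 / 18.016 = 21.986 mol.
Reaction (1): H2O→H2SO4 ratio 1:1 ⇒ n(H2SO4) = 21.986 mol.
Reaction (2): H2SO4→HCl ratio 1:2 ⇒ n(HCl) = 43.972 mol.
Reaction (3): HCl→H2S ratio 2:1 ⇒ n(H2S) = 21.986 mol.
Mass of H2S = 21.986 × 34.076 = 749.20 g.

749.2 g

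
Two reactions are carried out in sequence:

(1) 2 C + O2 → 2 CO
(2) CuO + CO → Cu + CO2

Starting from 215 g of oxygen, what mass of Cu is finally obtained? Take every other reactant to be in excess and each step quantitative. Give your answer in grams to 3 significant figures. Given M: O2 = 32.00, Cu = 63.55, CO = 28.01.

n(O2) = 215.0 / 32.00 = 6.719 mol.
Step 1 gives a 1:2 ratio of O2 to CO, so n(CO) = 13.44 mol.
In step 2 the CO:Cu ratio is 1:1, so n(Cu) = 13.44 mol.
Mass of Cu = 13.44 × 63.55 = 854.0 g.

854 g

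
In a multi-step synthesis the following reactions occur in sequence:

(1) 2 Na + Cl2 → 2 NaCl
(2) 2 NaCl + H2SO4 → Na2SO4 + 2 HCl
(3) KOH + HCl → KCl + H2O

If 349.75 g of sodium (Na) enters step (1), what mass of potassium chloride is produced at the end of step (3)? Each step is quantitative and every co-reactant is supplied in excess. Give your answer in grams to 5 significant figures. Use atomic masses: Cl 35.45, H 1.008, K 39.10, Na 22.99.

1134.1 g

M(Na) = 22.99 g/mol.
M(KCl) = 39.10 + 35.45 = 74.55 g/mol.
n(Na) = 349.75 / 22.99 = 15.2131 mol.
Reaction (1): Na→NaCl ratio 2:2 ⇒ n(NaCl) = 15.2131 mol.
Reaction (2): NaCl→HCl ratio 2:2 ⇒ n(HCl) = 15.2131 mol.
Reaction (3): HCl→KCl ratio 1:1 ⇒ n(KCl) = 15.2131 mol.
Mass of KCl = 15.2131 × 74.55 = 1134.14 g.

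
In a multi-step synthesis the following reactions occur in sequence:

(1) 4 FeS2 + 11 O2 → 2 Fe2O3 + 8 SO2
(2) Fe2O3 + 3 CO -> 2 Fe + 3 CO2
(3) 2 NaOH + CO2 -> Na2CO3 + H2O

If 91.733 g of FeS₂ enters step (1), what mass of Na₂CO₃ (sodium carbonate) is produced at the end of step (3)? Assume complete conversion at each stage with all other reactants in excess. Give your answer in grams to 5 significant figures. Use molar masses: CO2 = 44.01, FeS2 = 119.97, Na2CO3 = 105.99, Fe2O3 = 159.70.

n(FeS2) = 91.733 / 119.97 = 0.764633 mol.
Reaction (1): FeS2→Fe2O3 ratio 4:2 ⇒ n(Fe2O3) = 0.382316 mol.
Reaction (2): Fe2O3→CO2 ratio 1:3 ⇒ n(CO2) = 1.14695 mol.
Reaction (3): CO2→Na2CO3 ratio 1:1 ⇒ n(Na2CO3) = 1.14695 mol.
Mass of Na2CO3 = 1.14695 × 105.99 = 121.565 g.

121.57 g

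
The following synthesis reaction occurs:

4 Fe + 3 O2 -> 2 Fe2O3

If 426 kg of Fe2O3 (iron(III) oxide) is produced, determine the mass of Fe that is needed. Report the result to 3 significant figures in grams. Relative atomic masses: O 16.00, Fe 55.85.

298000 g

M(Fe2O3) = 2(55.85) + 3(16.00) = 159.70 g/mol.
M(Fe) = 55.85 g/mol.
Convert: 426 kg = 426000 g.
n(Fe2O3) = 426000 g / 159.70 g/mol = 2668 mol.
From the equation the Fe2O3:Fe mole ratio is 2:4, so n(Fe) = 2668 × 4/2 = 5335 mol.
Mass of Fe = 5335 mol × 55.85 g/mol = 298000 g.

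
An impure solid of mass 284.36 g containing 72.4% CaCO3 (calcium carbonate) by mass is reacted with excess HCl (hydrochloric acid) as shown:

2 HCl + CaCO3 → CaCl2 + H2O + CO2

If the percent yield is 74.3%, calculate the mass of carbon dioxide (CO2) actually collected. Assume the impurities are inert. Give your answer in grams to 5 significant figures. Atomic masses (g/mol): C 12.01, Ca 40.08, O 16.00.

67.260 g

Pure CaCO3 available = 284.36 g × 0.724 = 205.877 g.
M(CaCO3) = 40.08 + 12.01 + 3(16.00) = 100.09 g/mol.
M(CO2) = 12.01 + 2(16.00) = 44.01 g/mol.
n(CaCO3) = 205.877 g / 100.09 g/mol = 2.05692 mol.
From the equation the CaCO3:CO2 mole ratio is 1:1, so n(CO2) = 2.05692 × 1/1 = 2.05692 mol.
Mass of CO2 = 2.05692 mol × 44.01 g/mol = 90.5248 g.
Actual mass collected = 90.5248 g × 0.743 = 67.2600 g.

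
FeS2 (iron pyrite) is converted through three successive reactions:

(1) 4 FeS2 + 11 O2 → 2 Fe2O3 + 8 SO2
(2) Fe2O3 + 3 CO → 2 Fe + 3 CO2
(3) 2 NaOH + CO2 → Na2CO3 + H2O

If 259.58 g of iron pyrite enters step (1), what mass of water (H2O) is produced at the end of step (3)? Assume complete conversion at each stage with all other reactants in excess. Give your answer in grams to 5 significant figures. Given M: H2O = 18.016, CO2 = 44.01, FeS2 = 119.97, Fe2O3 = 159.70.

58.472 g

n(FeS2) = 259.58 / 119.97 = 2.16371 mol.
Reaction (1): FeS2→Fe2O3 ratio 4:2 ⇒ n(Fe2O3) = 1.08185 mol.
Reaction (2): Fe2O3→CO2 ratio 1:3 ⇒ n(CO2) = 3.24556 mol.
Reaction (3): CO2→H2O ratio 1:1 ⇒ n(H2O) = 3.24556 mol.
Mass of H2O = 3.24556 × 18.016 = 58.4720 g.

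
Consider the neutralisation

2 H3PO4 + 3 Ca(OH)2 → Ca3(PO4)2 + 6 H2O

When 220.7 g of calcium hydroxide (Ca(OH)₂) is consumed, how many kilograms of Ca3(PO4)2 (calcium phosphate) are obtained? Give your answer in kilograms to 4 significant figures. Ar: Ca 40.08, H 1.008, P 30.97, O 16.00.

0.3080 kg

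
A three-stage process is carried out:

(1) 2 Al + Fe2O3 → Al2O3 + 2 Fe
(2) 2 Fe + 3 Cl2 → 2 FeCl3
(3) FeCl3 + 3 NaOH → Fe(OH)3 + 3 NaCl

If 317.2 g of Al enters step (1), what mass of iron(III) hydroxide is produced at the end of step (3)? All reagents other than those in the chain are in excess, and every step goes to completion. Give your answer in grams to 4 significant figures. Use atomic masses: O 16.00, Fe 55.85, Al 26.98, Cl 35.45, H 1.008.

M(Al) = 26.98 g/mol.
M(Fe(OH)3) = 55.85 + 3(16.00) + 3(1.008) = 106.874 g/mol.
n(Al) = 317.2 / 26.98 = 11.757 mol.
Reaction (1): Al→Fe ratio 2:2 ⇒ n(Fe) = 11.757 mol.
Reaction (2): Fe→FeCl3 ratio 2:2 ⇒ n(FeCl3) = 11.757 mol.
Reaction (3): FeCl3→Fe(OH)3 ratio 1:1 ⇒ n(Fe(OH)3) = 11.757 mol.
Mass of Fe(OH)3 = 11.757 × 106.874 = 1256.5 g.

1257 g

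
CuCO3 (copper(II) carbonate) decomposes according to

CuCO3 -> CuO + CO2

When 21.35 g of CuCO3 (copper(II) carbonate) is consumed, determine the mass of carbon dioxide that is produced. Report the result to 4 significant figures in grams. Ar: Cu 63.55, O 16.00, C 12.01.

M(CuCO3) = 63.55 + 12.01 + 3(16.00) = 123.56 g/mol.
M(CO2) = 12.01 + 2(16.00) = 44.01 g/mol.
n(CuCO3) = 21.350 g / 123.56 g/mol = 0.17279 mol.
From the equation the CuCO3:CO2 mole ratio is 1:1, so n(CO2) = 0.17279 × 1/1 = 0.17279 mol.
Mass of CO2 = 0.17279 mol × 44.01 g/mol = 7.6045 g.

7.605 g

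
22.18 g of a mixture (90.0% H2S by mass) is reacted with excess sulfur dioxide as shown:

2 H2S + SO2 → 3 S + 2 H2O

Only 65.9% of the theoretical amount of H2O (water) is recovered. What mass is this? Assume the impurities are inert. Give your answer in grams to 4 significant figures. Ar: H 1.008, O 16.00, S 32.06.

6.955 g

Pure H2S available = 22.18 g × 0.900 = 19.962 g.
M(H2S) = 2(1.008) + 32.06 = 34.076 g/mol.
M(H2O) = 2(1.008) + 16.00 = 18.016 g/mol.
n(H2S) = 19.962 g / 34.076 g/mol = 0.58581 mol.
From the equation the H2S:H2O mole ratio is 2:2, so n(H2O) = 0.58581 × 2/2 = 0.58581 mol.
Mass of H2O = 0.58581 mol × 18.016 g/mol = 10.554 g.
Actual mass collected = 10.554 g × 0.659 = 6.9550 g.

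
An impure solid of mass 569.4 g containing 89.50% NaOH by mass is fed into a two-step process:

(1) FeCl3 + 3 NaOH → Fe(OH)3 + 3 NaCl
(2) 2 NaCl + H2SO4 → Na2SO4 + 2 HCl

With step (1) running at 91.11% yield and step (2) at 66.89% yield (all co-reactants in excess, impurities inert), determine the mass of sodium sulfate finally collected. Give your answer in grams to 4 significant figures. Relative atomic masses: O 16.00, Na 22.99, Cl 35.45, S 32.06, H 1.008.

Pure NaOH = 569.4 × 0.8950 = 509.61 g.
M(NaOH) = 22.99 + 16.00 + 1.008 = 39.998 g/mol.
M(Na2SO4) = 2(22.99) + 32.06 + 4(16.00) = 142.04 g/mol.
n(NaOH) = 509.61 / 39.998 = 12.741 mol.
Step 1 (NaOH:NaCl = 3:3): theoretical n(NaCl) = 12.741 mol; at 91.11% yield, n(NaCl) = 11.608 mol.
Step 2 (NaCl:Na2SO4 = 2:1): theoretical n(Na2SO4) = 5.8041 mol, so theoretical mass = 5.8041 × 142.04 = 824.42 g.
At 66.89% yield, actual mass of Na2SO4 = 824.42 × 0.6689 = 551.46 g.

551.5 g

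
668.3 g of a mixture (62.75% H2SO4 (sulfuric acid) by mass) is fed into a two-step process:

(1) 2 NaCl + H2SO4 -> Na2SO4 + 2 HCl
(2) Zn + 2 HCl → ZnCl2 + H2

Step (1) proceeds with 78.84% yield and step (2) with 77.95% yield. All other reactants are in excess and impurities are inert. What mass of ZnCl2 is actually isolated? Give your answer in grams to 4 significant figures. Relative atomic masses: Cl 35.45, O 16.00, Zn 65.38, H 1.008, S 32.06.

358.1 g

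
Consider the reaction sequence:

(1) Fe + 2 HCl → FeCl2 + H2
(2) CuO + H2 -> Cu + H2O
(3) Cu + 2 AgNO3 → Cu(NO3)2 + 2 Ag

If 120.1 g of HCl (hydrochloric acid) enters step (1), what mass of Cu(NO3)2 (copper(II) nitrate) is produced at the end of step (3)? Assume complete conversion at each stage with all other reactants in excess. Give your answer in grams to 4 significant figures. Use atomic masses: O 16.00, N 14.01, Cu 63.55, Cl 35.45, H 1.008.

308.9 g

M(HCl) = 1.008 + 35.45 = 36.458 g/mol.
M(Cu(NO3)2) = 63.55 + 2(14.01) + 6(16.00) = 187.57 g/mol.
n(HCl) = 120.1 / 36.458 = 3.2942 mol.
Reaction (1): HCl→H2 ratio 2:1 ⇒ n(H2) = 1.6471 mol.
Reaction (2): H2→Cu ratio 1:1 ⇒ n(Cu) = 1.6471 mol.
Reaction (3): Cu→Cu(NO3)2 ratio 1:1 ⇒ n(Cu(NO3)2) = 1.6471 mol.
Mass of Cu(NO3)2 = 1.6471 × 187.57 = 308.95 g.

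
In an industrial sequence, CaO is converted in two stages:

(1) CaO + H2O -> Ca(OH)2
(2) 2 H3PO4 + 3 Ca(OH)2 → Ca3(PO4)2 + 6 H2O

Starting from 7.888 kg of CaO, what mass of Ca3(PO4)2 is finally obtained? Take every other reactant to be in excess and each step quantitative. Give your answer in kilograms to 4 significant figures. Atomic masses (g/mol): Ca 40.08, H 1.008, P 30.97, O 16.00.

M(CaO) = 40.08 + 16.00 = 56.08 g/mol.
M(Ca3(PO4)2) = 3(40.08) + 2(30.97) + 8(16.00) = 310.18 g/mol.
7.888 kg = 7888.0 g.
n(CaO) = 7888.0 / 56.08 = 140.66 mol.
Step 1 gives a 1:1 ratio of CaO to Ca(OH)2, so n(Ca(OH)2) = 140.66 mol.
In step 2 the Ca(OH)2:Ca3(PO4)2 ratio is 3:1, so n(Ca3(PO4)2) = 46.885 mol.
Mass of Ca3(PO4)2 = 46.885 × 310.18 = 14543 g = 14.54 kg.

14.54 kg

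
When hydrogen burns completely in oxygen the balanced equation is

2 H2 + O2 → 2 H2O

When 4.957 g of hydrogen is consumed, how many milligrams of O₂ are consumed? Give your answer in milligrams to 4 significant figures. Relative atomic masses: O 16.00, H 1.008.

M(H2) = 2(1.008) = 2.016 g/mol.
M(O2) = 2(16.00) = 32.00 g/mol.
n(H2) = 4.9570 g / 2.016 g/mol = 2.4588 mol.
From the equation the H2:O2 mole ratio is 2:1, so n(O2) = 2.4588 × 1/2 = 1.2294 mol.
Mass of O2 = 1.2294 mol × 32.00 g/mol = 39.341 g.
Converting to mg: 39.341 g = 39340 mg.

39340 mg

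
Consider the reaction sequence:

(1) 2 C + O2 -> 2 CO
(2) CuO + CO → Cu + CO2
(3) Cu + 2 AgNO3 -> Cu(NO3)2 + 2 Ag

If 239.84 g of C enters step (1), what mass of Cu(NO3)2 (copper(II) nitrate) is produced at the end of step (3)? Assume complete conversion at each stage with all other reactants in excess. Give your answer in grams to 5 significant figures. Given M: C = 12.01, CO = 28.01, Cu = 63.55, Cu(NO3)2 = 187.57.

3745.8 g

n(C) = 239.84 / 12.01 = 19.9700 mol.
Reaction (1): C→CO ratio 2:2 ⇒ n(CO) = 19.9700 mol.
Reaction (2): CO→Cu ratio 1:1 ⇒ n(Cu) = 19.9700 mol.
Reaction (3): Cu→Cu(NO3)2 ratio 1:1 ⇒ n(Cu(NO3)2) = 19.9700 mol.
Mass of Cu(NO3)2 = 19.9700 × 187.57 = 3745.78 g.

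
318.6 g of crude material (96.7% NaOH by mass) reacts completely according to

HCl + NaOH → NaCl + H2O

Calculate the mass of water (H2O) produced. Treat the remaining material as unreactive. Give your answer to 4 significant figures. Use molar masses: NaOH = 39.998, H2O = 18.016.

138.8 g

Mass of pure NaOH = 318.6 g × 0.967 = 308.09 g.
n(NaOH) = 308.09 g / 39.998 g/mol = 7.7025 mol.
From the equation the NaOH:H2O mole ratio is 1:1, so n(H2O) = 7.7025 × 1/1 = 7.7025 mol.
Mass of H2O = 7.7025 mol × 18.016 g/mol = 138.77 g.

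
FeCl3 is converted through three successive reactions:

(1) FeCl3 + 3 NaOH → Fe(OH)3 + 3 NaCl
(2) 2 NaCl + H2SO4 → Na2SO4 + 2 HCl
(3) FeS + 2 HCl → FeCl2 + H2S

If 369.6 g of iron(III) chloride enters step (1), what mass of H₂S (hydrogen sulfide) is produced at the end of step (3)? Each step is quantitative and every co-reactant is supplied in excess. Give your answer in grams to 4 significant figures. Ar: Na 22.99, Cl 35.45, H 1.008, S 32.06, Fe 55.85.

116.5 g

M(FeCl3) = 55.85 + 3(35.45) = 162.20 g/mol.
M(H2S) = 2(1.008) + 32.06 = 34.076 g/mol.
n(FeCl3) = 369.6 / 162.20 = 2.2787 mol.
Reaction (1): FeCl3→NaCl ratio 1:3 ⇒ n(NaCl) = 6.8360 mol.
Reaction (2): NaCl→HCl ratio 2:2 ⇒ n(HCl) = 6.8360 mol.
Reaction (3): HCl→H2S ratio 2:1 ⇒ n(H2S) = 3.4180 mol.
Mass of H2S = 3.4180 × 34.076 = 116.47 g.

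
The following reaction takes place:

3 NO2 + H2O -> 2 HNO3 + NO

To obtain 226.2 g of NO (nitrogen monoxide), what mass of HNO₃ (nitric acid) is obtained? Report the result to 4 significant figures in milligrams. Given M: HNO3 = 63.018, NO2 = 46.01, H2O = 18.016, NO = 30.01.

n(NO) = 226.20 g / 30.01 g/mol = 7.5375 mol.
From the equation the NO:HNO3 mole ratio is 1:2, so n(HNO3) = 7.5375 × 2/1 = 15.075 mol.
Mass of HNO3 = 15.075 mol × 63.018 g/mol = 949.99 g.
Converting to mg: 949.99 g = 950000 mg.

950000 mg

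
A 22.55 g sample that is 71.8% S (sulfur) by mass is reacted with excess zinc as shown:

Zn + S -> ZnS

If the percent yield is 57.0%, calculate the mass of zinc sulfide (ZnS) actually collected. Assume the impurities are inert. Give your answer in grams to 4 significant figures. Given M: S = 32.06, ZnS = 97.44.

28.05 g

Pure S available = 22.55 g × 0.718 = 16.191 g.
n(S) = 16.191 g / 32.06 g/mol = 0.50502 mol.
From the equation the S:ZnS mole ratio is 1:1, so n(ZnS) = 0.50502 × 1/1 = 0.50502 mol.
Mass of ZnS = 0.50502 mol × 97.44 g/mol = 49.209 g.
Actual mass collected = 49.209 g × 0.570 = 28.049 g.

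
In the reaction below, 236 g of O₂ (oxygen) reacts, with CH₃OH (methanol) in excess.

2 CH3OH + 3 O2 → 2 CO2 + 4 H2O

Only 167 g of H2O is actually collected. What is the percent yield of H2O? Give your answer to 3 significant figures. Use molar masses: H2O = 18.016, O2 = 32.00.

n(O2) = 236.0 g / 32.00 g/mol = 7.375 mol.
From the equation the O2:H2O mole ratio is 3:4, so n(H2O) = 7.375 × 4/3 = 9.833 mol.
Mass of H2O = 9.833 mol × 18.016 g/mol = 177.2 g.
This is the theoretical yield. Percent yield = 167 g / 177.2 g × 100% = 94.27%.

94.3 %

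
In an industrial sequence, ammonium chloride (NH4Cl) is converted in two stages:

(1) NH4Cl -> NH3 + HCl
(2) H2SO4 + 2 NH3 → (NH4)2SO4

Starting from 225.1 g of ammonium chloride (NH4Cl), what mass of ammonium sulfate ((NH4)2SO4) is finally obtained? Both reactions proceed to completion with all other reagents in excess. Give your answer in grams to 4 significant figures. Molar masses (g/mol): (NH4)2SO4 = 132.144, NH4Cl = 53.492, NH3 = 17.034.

278.0 g

n(NH4Cl) = 225.10 / 53.492 = 4.2081 mol.
Step 1 gives a 1:1 ratio of NH4Cl to NH3, so n(NH3) = 4.2081 mol.
In step 2 the NH3:(NH4)2SO4 ratio is 2:1, so n((NH4)2SO4) = 2.1041 mol.
Mass of (NH4)2SO4 = 2.1041 × 132.144 = 278.04 g.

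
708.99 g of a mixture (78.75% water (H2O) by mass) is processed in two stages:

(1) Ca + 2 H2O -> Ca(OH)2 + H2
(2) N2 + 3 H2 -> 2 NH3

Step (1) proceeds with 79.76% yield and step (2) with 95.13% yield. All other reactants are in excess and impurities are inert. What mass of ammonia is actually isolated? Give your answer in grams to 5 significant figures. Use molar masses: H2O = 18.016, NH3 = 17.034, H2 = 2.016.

Pure H2O = 708.99 × 0.7875 = 558.330 g.
n(H2O) = 558.330 / 18.016 = 30.9908 mol.
Step 1 (H2O:H2 = 2:1): theoretical n(H2) = 15.4954 mol; at 79.76% yield, n(H2) = 12.3591 mol.
Step 2 (H2:NH3 = 3:2): theoretical n(NH3) = 8.23941 mol, so theoretical mass = 8.23941 × 17.034 = 140.350 g.
At 95.13% yield, actual mass of NH3 = 140.350 × 0.9513 = 133.515 g.

133.52 g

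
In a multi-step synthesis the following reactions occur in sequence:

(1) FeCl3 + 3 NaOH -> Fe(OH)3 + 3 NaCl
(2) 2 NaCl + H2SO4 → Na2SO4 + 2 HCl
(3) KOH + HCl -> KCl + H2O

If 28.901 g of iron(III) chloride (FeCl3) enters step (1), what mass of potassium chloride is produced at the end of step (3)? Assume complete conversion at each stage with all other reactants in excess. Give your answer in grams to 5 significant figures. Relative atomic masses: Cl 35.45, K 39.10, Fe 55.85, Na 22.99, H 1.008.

39.850 g

M(FeCl3) = 55.85 + 3(35.45) = 162.20 g/mol.
M(KCl) = 39.10 + 35.45 = 74.55 g/mol.
n(FeCl3) = 28.901 / 162.20 = 0.178181 mol.
Reaction (1): FeCl3→NaCl ratio 1:3 ⇒ n(NaCl) = 0.534544 mol.
Reaction (2): NaCl→HCl ratio 2:2 ⇒ n(HCl) = 0.534544 mol.
Reaction (3): HCl→KCl ratio 1:1 ⇒ n(KCl) = 0.534544 mol.
Mass of KCl = 0.534544 × 74.55 = 39.8502 g.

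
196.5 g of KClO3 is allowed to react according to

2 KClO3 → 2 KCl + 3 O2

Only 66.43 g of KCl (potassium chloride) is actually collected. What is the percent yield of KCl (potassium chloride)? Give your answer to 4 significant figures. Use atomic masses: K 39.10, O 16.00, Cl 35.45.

55.57 %

M(KClO3) = 39.10 + 35.45 + 3(16.00) = 122.55 g/mol.
M(KCl) = 39.10 + 35.45 = 74.55 g/mol.
n(KClO3) = 196.50 g / 122.55 g/mol = 1.6034 mol.
From the equation the KClO3:KCl mole ratio is 2:2, so n(KCl) = 1.6034 × 2/2 = 1.6034 mol.
Mass of KCl = 1.6034 mol × 74.55 g/mol = 119.54 g.
This is the theoretical yield. Percent yield = 66.43 g / 119.54 g × 100% = 55.573%.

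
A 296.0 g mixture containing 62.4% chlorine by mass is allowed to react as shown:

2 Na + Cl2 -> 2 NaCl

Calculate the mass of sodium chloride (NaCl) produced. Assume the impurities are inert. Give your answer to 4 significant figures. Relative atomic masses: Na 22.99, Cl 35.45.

Mass of pure Cl2 = 296.0 g × 0.624 = 184.70 g.
M(Cl2) = 2(35.45) = 70.90 g/mol.
M(NaCl) = 22.99 + 35.45 = 58.44 g/mol.
n(Cl2) = 184.70 g / 70.90 g/mol = 2.6051 mol.
From the equation the Cl2:NaCl mole ratio is 1:2, so n(NaCl) = 2.6051 × 2/1 = 5.2103 mol.
Mass of NaCl = 5.2103 mol × 58.44 g/mol = 304.49 g.

304.5 g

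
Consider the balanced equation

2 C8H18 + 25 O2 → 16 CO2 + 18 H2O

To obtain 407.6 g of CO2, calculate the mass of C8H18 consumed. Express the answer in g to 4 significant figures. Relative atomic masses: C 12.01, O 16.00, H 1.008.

132.2 g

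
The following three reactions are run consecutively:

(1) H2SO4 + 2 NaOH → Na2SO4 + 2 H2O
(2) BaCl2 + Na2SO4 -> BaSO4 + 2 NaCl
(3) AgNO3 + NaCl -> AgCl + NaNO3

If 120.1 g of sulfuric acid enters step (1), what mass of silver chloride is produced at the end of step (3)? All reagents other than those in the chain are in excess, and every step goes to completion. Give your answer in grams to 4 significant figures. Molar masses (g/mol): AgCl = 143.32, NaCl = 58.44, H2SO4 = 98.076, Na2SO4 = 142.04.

351.0 g

n(H2SO4) = 120.1 / 98.076 = 1.2246 mol.
Reaction (1): H2SO4→Na2SO4 ratio 1:1 ⇒ n(Na2SO4) = 1.2246 mol.
Reaction (2): Na2SO4→NaCl ratio 1:2 ⇒ n(NaCl) = 2.4491 mol.
Reaction (3): NaCl→AgCl ratio 1:1 ⇒ n(AgCl) = 2.4491 mol.
Mass of AgCl = 2.4491 × 143.32 = 351.01 g.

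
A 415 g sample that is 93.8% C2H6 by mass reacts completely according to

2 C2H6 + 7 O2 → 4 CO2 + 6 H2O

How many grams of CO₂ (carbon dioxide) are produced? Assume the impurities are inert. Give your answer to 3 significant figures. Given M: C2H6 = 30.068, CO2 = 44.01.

1140 g

Mass of pure C2H6 = 415 g × 0.938 = 389.3 g.
n(C2H6) = 389.3 g / 30.068 g/mol = 12.95 mol.
From the equation the C2H6:CO2 mole ratio is 2:4, so n(CO2) = 12.95 × 4/2 = 25.89 mol.
Mass of CO2 = 25.89 mol × 44.01 g/mol = 1140 g.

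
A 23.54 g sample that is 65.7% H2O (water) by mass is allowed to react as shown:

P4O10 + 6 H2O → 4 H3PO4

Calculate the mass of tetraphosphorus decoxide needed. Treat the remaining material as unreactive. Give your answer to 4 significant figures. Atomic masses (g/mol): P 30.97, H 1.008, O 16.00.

40.62 g

Mass of pure H2O = 23.54 g × 0.657 = 15.466 g.
M(H2O) = 2(1.008) + 16.00 = 18.016 g/mol.
M(P4O10) = 4(30.97) + 10(16.00) = 283.88 g/mol.
n(H2O) = 15.466 g / 18.016 g/mol = 0.85845 mol.
From the equation the H2O:P4O10 mole ratio is 6:1, so n(P4O10) = 0.85845 × 1/6 = 0.14307 mol.
Mass of P4O10 = 0.14307 mol × 283.88 g/mol = 40.616 g.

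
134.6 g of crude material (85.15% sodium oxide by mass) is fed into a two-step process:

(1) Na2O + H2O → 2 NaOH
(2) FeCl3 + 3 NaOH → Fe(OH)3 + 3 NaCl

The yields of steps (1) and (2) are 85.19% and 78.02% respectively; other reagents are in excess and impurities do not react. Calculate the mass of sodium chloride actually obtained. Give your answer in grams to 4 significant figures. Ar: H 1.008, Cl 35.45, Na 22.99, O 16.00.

Pure Na2O = 134.6 × 0.8515 = 114.61 g.
M(Na2O) = 2(22.99) + 16.00 = 61.98 g/mol.
M(NaCl) = 22.99 + 35.45 = 58.44 g/mol.
n(Na2O) = 114.61 / 61.98 = 1.8492 mol.
Step 1 (Na2O:NaOH = 1:2): theoretical n(NaOH) = 3.6984 mol; at 85.19% yield, n(NaOH) = 3.1506 mol.
Step 2 (NaOH:NaCl = 3:3): theoretical n(NaCl) = 3.1506 mol, so theoretical mass = 3.1506 × 58.44 = 184.12 g.
At 78.02% yield, actual mass of NaCl = 184.12 × 0.7802 = 143.65 g.

143.7 g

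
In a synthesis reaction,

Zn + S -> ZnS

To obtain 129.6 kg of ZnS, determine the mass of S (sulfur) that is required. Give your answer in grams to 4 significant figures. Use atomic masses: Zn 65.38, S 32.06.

42640 g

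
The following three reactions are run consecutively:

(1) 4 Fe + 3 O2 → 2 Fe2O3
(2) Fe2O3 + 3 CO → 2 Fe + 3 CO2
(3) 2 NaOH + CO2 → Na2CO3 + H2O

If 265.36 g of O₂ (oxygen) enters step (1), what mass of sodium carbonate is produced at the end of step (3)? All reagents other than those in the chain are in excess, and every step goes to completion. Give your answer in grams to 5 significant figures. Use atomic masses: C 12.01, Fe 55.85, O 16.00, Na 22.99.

M(O2) = 2(16.00) = 32.00 g/mol.
M(Na2CO3) = 2(22.99) + 12.01 + 3(16.00) = 105.99 g/mol.
n(O2) = 265.36 / 32.00 = 8.29250 mol.
Reaction (1): O2→Fe2O3 ratio 3:2 ⇒ n(Fe2O3) = 5.52833 mol.
Reaction (2): Fe2O3→CO2 ratio 1:3 ⇒ n(CO2) = 16.5850 mol.
Reaction (3): CO2→Na2CO3 ratio 1:1 ⇒ n(Na2CO3) = 16.5850 mol.
Mass of Na2CO3 = 16.5850 × 105.99 = 1757.84 g.

1757.8 g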